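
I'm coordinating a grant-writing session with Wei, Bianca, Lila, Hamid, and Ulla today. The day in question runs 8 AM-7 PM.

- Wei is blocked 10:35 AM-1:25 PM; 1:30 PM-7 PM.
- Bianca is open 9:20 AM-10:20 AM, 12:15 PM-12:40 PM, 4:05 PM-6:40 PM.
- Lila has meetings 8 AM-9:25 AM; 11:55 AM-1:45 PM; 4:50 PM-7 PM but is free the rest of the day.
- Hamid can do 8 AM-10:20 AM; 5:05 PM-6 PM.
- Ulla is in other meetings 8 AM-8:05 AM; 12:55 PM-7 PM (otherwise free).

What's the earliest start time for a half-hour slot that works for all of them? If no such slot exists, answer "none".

09:25

Wei free: 08:00-10:35, 13:25-13:30 (invert busy blocks within the working day).
Bianca free: 09:20-10:20, 12:15-12:40, 16:05-18:40.
Lila free: 09:25-11:55, 13:45-16:50 (invert busy blocks within the working day).
Hamid free: 08:00-10:20, 17:05-18:00.
Ulla free: 08:05-12:55 (invert busy blocks within the working day).
Wei ∩ Bianca: 09:20-10:20.
Wei ∩ Bianca ∩ Lila: 09:25-10:20.
Wei ∩ Bianca ∩ Lila ∩ Hamid: 09:25-10:20.
Wei ∩ Bianca ∩ Lila ∩ Hamid ∩ Ulla: 09:25-10:20.
Those are the intersection windows.
The first common window of at least 30 minutes is 09:25-10:20, so the earliest start is 09:25.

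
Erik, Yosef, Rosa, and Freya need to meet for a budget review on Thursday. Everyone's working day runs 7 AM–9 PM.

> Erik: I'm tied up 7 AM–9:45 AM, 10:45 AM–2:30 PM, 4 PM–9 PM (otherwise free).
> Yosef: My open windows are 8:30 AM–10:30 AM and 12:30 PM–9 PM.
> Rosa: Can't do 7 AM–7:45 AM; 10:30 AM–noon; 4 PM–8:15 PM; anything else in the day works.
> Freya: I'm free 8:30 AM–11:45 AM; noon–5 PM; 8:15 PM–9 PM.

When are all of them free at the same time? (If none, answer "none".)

09:45-10:30, 14:30-16:00

Erik free: 09:45-10:45, 14:30-16:00 (invert busy blocks within the working day).
Yosef free: 08:30-10:30, 12:30-21:00.
Rosa free: 07:45-10:30, 12:00-16:00, 20:15-21:00 (invert busy blocks within the working day).
Freya free: 08:30-11:45, 12:00-17:00, 20:15-21:00.
Erik ∩ Yosef: 09:45-10:30, 14:30-16:00.
Erik ∩ Yosef ∩ Rosa: 09:45-10:30, 14:30-16:00.
Erik ∩ Yosef ∩ Rosa ∩ Freya: 09:45-10:30, 14:30-16:00.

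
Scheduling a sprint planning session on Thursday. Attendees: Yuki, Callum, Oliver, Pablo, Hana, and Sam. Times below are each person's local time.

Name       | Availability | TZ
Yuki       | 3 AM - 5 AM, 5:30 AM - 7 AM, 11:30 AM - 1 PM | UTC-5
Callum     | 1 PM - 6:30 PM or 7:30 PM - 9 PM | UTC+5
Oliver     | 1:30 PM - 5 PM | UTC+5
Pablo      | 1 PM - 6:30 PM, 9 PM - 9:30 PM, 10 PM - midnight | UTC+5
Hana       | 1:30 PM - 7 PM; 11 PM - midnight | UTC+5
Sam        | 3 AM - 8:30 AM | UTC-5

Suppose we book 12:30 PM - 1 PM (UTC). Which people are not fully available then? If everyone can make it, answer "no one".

Oliver, Yuki

Yuki in UTC: 08:00-10:00, 10:30-12:00, 16:30-18:00 (add 5h to convert from UTC-5).
Callum in UTC: 08:00-13:30, 14:30-16:00 (subtract 5h to convert from UTC+5).
Oliver in UTC: 08:30-12:00 (subtract 5h to convert from UTC+5).
Pablo in UTC: 08:00-13:30, 16:00-16:30, 17:00-19:00 (subtract 5h to convert from UTC+5).
Hana in UTC: 08:30-14:00, 18:00-19:00 (subtract 5h to convert from UTC+5).
Sam in UTC: 08:00-13:30 (add 5h to convert from UTC-5).
Yuki: not fully free for 12:30-13:00. Callum: free for 12:30-13:00. Oliver: not fully free for 12:30-13:00. Pablo: free for 12:30-13:00. Hana: free for 12:30-13:00. Sam: free for 12:30-13:00.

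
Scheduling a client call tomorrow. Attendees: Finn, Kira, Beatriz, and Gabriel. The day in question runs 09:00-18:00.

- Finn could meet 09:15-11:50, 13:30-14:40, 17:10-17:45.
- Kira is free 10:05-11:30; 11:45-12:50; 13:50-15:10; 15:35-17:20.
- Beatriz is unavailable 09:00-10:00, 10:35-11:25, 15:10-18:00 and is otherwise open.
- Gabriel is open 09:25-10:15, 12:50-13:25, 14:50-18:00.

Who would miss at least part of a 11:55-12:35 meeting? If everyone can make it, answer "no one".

Finn, Gabriel

Finn free: 09:15-11:50, 13:30-14:40, 17:10-17:45.
Kira free: 10:05-11:30, 11:45-12:50, 13:50-15:10, 15:35-17:20.
Beatriz free: 10:00-10:35, 11:25-15:10 (invert busy blocks within the working day).
Gabriel free: 09:25-10:15, 12:50-13:25, 14:50-18:00.
Finn: not fully free for 11:55-12:35. Kira: free for 11:55-12:35. Beatriz: free for 11:55-12:35. Gabriel: not fully free for 11:55-12:35.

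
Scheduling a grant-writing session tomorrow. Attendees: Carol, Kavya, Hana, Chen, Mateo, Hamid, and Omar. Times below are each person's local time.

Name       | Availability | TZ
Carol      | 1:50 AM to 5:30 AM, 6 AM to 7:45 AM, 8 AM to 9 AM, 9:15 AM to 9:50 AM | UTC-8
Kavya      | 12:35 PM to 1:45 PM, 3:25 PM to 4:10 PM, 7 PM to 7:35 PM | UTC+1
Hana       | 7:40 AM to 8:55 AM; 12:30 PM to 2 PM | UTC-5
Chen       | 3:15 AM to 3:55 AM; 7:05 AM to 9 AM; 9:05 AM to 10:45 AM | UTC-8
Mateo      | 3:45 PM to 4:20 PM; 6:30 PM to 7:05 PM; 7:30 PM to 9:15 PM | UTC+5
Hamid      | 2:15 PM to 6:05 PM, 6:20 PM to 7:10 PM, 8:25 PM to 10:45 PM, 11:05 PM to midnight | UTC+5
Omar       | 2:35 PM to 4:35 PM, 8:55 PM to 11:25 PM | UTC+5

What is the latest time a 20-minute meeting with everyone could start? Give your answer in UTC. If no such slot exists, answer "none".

none

Carol in UTC: 09:50-13:30, 14:00-15:45, 16:00-17:00, 17:15-17:50 (add 8h to convert from UTC-8).
Kavya in UTC: 11:35-12:45, 14:25-15:10, 18:00-18:35 (subtract 1h to convert from UTC+1).
Hana in UTC: 12:40-13:55, 17:30-19:00 (add 5h to convert from UTC-5).
Chen in UTC: 11:15-11:55, 15:05-17:00, 17:05-18:45 (add 8h to convert from UTC-8).
Mateo in UTC: 10:45-11:20, 13:30-14:05, 14:30-16:15 (subtract 5h to convert from UTC+5).
Hamid in UTC: 09:15-13:05, 13:20-14:10, 15:25-17:45, 18:05-19:00 (subtract 5h to convert from UTC+5).
Omar in UTC: 09:35-11:35, 15:55-18:25 (subtract 5h to convert from UTC+5).
Carol ∩ Kavya: 11:35-12:45, 14:25-15:10.
Carol ∩ Kavya ∩ Hana: 12:40-12:45.
Carol ∩ Kavya ∩ Hana ∩ Chen: ∅.
Carol ∩ Kavya ∩ Hana ∩ Chen ∩ Mateo: ∅.
Carol ∩ Kavya ∩ Hana ∩ Chen ∩ Mateo ∩ Hamid: ∅.
Carol ∩ Kavya ∩ Hana ∩ Chen ∩ Mateo ∩ Hamid ∩ Omar: ∅.
There is no time when everyone is free.
No common window is at least 20 minutes long.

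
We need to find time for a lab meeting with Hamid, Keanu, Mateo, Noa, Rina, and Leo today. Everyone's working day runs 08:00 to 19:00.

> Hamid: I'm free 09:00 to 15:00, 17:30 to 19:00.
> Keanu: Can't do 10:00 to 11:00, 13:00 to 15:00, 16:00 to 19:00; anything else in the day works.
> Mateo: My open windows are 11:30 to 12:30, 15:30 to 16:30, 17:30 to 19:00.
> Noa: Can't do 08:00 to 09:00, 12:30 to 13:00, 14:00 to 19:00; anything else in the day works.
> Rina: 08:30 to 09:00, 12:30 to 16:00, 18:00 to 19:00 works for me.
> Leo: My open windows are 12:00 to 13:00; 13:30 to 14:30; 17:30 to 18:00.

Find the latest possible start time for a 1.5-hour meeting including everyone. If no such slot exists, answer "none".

Hamid free: 09:00-15:00, 17:30-19:00.
Keanu free: 08:00-10:00, 11:00-13:00, 15:00-16:00 (invert busy blocks within the working day).
Mateo free: 11:30-12:30, 15:30-16:30, 17:30-19:00.
Noa free: 09:00-12:30, 13:00-14:00 (invert busy blocks within the working day).
Rina free: 08:30-09:00, 12:30-16:00, 18:00-19:00.
Leo free: 12:00-13:00, 13:30-14:30, 17:30-18:00.
Hamid ∩ Keanu: 09:00-10:00, 11:00-13:00.
Hamid ∩ Keanu ∩ Mateo: 11:30-12:30.
Hamid ∩ Keanu ∩ Mateo ∩ Noa: 11:30-12:30.
Hamid ∩ Keanu ∩ Mateo ∩ Noa ∩ Rina: ∅.
Hamid ∩ Keanu ∩ Mateo ∩ Noa ∩ Rina ∩ Leo: ∅.
There is no time when everyone is free.
No common window is at least 90 minutes long.

none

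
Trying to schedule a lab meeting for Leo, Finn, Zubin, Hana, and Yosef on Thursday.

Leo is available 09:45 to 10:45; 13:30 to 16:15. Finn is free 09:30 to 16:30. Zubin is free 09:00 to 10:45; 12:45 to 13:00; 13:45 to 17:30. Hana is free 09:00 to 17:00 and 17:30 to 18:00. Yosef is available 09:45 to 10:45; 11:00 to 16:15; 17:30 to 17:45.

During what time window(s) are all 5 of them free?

09:45-10:45, 13:45-16:15

Leo ∩ Finn: 09:45-10:45, 13:30-16:15.
Leo ∩ Finn ∩ Zubin: 09:45-10:45, 13:45-16:15.
Leo ∩ Finn ∩ Zubin ∩ Hana: 09:45-10:45, 13:45-16:15.
Leo ∩ Finn ∩ Zubin ∩ Hana ∩ Yosef: 09:45-10:45, 13:45-16:15.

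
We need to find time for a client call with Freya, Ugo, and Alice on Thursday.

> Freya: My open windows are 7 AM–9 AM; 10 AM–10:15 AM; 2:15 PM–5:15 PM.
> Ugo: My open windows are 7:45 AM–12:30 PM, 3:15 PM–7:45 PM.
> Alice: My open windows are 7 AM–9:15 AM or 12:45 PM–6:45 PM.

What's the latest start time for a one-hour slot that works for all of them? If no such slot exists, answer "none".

Freya ∩ Ugo: 07:45-09:00, 10:00-10:15, 15:15-17:15.
Freya ∩ Ugo ∩ Alice: 07:45-09:00, 15:15-17:15.
The last common window of at least 60 minutes is 15:15-17:15; a 60-minute meeting can start as late as 16:15 and still end by 17:15.

16:15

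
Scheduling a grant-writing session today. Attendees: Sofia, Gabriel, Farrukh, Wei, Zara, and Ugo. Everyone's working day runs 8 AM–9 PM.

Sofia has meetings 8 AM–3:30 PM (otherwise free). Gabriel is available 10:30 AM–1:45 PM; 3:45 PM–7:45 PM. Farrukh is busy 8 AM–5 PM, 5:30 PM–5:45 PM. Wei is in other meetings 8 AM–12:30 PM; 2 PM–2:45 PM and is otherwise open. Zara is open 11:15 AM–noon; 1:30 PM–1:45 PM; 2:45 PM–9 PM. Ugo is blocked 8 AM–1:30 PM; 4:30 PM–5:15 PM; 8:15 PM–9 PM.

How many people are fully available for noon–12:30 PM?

1

Sofia free: 15:30-21:00 (invert busy blocks within the working day).
Gabriel free: 10:30-13:45, 15:45-19:45.
Farrukh free: 17:00-17:30, 17:45-21:00 (invert busy blocks within the working day).
Wei free: 12:30-14:00, 14:45-21:00 (invert busy blocks within the working day).
Zara free: 11:15-12:00, 13:30-13:45, 14:45-21:00.
Ugo free: 13:30-16:30, 17:15-20:15 (invert busy blocks within the working day).
Gabriel can make the full 12:00-12:30 slot — that's 1.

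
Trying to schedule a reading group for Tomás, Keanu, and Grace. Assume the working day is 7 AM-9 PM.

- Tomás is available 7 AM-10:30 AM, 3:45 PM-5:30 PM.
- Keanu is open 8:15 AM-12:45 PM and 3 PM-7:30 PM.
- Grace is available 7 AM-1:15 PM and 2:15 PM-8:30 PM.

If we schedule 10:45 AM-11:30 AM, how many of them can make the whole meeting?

Keanu and Grace can make the full 10:45-11:30 slot — that's 2.

2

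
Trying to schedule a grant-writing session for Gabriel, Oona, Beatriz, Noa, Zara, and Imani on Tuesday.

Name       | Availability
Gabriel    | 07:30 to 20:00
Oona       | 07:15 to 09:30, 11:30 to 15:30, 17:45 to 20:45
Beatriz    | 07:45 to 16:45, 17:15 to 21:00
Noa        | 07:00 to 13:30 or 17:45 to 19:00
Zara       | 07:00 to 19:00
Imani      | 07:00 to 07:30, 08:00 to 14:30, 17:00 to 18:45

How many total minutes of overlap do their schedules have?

270

Gabriel ∩ Oona: 07:30-09:30, 11:30-15:30, 17:45-20:00.
Gabriel ∩ Oona ∩ Beatriz: 07:45-09:30, 11:30-15:30, 17:45-20:00.
Gabriel ∩ Oona ∩ Beatriz ∩ Noa: 07:45-09:30, 11:30-13:30, 17:45-19:00.
Gabriel ∩ Oona ∩ Beatriz ∩ Noa ∩ Zara: 07:45-09:30, 11:30-13:30, 17:45-19:00.
Gabriel ∩ Oona ∩ Beatriz ∩ Noa ∩ Zara ∩ Imani: 08:00-09:30, 11:30-13:30, 17:45-18:45.
So the common availability across everyone is 08:00-09:30, 11:30-13:30, 17:45-18:45.
Summing the common windows: 90 + 120 + 60 = 270 minutes.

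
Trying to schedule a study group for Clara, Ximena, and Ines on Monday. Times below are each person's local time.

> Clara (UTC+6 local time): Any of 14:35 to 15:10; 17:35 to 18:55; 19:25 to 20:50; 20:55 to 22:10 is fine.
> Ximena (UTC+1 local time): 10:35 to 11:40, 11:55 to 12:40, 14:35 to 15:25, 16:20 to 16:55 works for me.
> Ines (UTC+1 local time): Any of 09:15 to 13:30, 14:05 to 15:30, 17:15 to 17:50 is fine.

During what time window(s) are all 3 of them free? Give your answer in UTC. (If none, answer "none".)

Clara in UTC: 08:35-09:10, 11:35-12:55, 13:25-14:50, 14:55-16:10 (subtract 6h to convert from UTC+6).
Ximena in UTC: 09:35-10:40, 10:55-11:40, 13:35-14:25, 15:20-15:55 (subtract 1h to convert from UTC+1).
Ines in UTC: 08:15-12:30, 13:05-14:30, 16:15-16:50 (subtract 1h to convert from UTC+1).
Clara ∩ Ximena: 11:35-11:40, 13:35-14:25, 15:20-15:55.
Clara ∩ Ximena ∩ Ines: 11:35-11:40, 13:35-14:25.

11:35-11:40, 13:35-14:25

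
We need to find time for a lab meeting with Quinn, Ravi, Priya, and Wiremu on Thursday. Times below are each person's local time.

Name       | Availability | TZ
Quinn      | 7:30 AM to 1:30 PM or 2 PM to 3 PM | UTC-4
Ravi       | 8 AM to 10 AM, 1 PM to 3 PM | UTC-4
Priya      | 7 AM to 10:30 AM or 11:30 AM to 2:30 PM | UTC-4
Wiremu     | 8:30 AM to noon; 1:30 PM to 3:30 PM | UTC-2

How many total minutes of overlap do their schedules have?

150

Quinn in UTC: 11:30-17:30, 18:00-19:00 (add 4h to convert from UTC-4).
Ravi in UTC: 12:00-14:00, 17:00-19:00 (add 4h to convert from UTC-4).
Priya in UTC: 11:00-14:30, 15:30-18:30 (add 4h to convert from UTC-4).
Wiremu in UTC: 10:30-14:00, 15:30-17:30 (add 2h to convert from UTC-2).
Quinn ∩ Ravi: 12:00-14:00, 17:00-17:30, 18:00-19:00.
Quinn ∩ Ravi ∩ Priya: 12:00-14:00, 17:00-17:30, 18:00-18:30.
Quinn ∩ Ravi ∩ Priya ∩ Wiremu: 12:00-14:00, 17:00-17:30.
Summing the common windows: 120 + 30 = 150 minutes.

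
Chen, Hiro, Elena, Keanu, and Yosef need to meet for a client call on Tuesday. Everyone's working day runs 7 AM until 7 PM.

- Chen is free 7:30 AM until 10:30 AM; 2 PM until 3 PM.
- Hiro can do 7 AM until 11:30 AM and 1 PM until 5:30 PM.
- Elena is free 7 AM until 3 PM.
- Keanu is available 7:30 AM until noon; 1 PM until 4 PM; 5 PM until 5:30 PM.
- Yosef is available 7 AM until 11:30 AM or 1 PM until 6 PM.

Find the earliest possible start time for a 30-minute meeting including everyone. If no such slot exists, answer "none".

Chen ∩ Hiro: 07:30-10:30, 14:00-15:00.
Chen ∩ Hiro ∩ Elena: 07:30-10:30, 14:00-15:00.
Chen ∩ Hiro ∩ Elena ∩ Keanu: 07:30-10:30, 14:00-15:00.
Chen ∩ Hiro ∩ Elena ∩ Keanu ∩ Yosef: 07:30-10:30, 14:00-15:00.
The first common window of at least 30 minutes is 07:30-10:30, so the earliest start is 07:30.

07:30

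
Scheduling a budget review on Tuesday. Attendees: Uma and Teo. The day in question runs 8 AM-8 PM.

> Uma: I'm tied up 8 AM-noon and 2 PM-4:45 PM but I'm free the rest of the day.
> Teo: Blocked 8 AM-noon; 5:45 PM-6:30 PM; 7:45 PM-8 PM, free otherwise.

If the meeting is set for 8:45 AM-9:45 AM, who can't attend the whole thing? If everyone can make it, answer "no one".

Teo, Uma

Uma free: 12:00-14:00, 16:45-20:00 (invert busy blocks within the working day).
Teo free: 12:00-17:45, 18:30-19:45 (invert busy blocks within the working day).
Uma: not fully free for 08:45-09:45. Teo: not fully free for 08:45-09:45.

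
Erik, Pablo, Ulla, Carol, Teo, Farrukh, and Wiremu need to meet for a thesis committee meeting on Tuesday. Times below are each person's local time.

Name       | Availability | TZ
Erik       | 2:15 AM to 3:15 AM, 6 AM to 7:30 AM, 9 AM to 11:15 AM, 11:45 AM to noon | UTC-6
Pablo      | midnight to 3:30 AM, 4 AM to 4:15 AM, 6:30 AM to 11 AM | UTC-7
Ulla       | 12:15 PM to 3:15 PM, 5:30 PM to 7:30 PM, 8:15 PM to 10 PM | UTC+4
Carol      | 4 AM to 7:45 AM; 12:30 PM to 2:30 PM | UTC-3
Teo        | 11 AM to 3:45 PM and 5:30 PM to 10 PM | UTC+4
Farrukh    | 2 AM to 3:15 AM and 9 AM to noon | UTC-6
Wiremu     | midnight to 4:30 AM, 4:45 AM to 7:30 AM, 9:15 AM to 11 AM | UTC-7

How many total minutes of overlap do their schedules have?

120

Erik in UTC: 08:15-09:15, 12:00-13:30, 15:00-17:15, 17:45-18:00 (add 6h to convert from UTC-6).
Pablo in UTC: 07:00-10:30, 11:00-11:15, 13:30-18:00 (add 7h to convert from UTC-7).
Ulla in UTC: 08:15-11:15, 13:30-15:30, 16:15-18:00 (subtract 4h to convert from UTC+4).
Carol in UTC: 07:00-10:45, 15:30-17:30 (add 3h to convert from UTC-3).
Teo in UTC: 07:00-11:45, 13:30-18:00 (subtract 4h to convert from UTC+4).
Farrukh in UTC: 08:00-09:15, 15:00-18:00 (add 6h to convert from UTC-6).
Wiremu in UTC: 07:00-11:30, 11:45-14:30, 16:15-18:00 (add 7h to convert from UTC-7).
Erik ∩ Pablo: 08:15-09:15, 15:00-17:15, 17:45-18:00.
Erik ∩ Pablo ∩ Ulla: 08:15-09:15, 15:00-15:30, 16:15-17:15, 17:45-18:00.
Erik ∩ Pablo ∩ Ulla ∩ Carol: 08:15-09:15, 16:15-17:15.
Erik ∩ Pablo ∩ Ulla ∩ Carol ∩ Teo: 08:15-09:15, 16:15-17:15.
Erik ∩ Pablo ∩ Ulla ∩ Carol ∩ Teo ∩ Farrukh: 08:15-09:15, 16:15-17:15.
Erik ∩ Pablo ∩ Ulla ∩ Carol ∩ Teo ∩ Farrukh ∩ Wiremu: 08:15-09:15, 16:15-17:15.
Summing the common windows: 60 + 60 = 120 minutes.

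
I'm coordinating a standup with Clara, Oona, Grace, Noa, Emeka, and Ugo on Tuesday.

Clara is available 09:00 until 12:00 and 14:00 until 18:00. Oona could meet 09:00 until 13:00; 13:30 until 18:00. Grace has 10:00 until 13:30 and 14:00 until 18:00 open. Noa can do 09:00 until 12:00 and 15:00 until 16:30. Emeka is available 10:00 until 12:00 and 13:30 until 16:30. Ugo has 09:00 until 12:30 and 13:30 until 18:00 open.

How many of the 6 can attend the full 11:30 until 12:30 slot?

Oona, Grace, and Ugo can make the full 11:30-12:30 slot — that's 3.

3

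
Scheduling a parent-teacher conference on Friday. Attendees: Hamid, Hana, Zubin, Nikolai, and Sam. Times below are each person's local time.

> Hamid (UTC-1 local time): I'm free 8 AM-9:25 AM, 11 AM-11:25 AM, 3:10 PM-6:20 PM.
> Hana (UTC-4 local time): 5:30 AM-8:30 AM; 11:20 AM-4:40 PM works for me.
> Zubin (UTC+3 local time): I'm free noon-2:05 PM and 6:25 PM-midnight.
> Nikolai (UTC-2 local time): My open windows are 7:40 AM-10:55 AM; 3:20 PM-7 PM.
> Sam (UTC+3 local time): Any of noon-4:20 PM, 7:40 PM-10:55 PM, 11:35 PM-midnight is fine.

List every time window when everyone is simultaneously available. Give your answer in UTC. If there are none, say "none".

Hamid in UTC: 09:00-10:25, 12:00-12:25, 16:10-19:20 (add 1h to convert from UTC-1).
Hana in UTC: 09:30-12:30, 15:20-20:40 (add 4h to convert from UTC-4).
Zubin in UTC: 09:00-11:05, 15:25-21:00 (subtract 3h to convert from UTC+3).
Nikolai in UTC: 09:40-12:55, 17:20-21:00 (add 2h to convert from UTC-2).
Sam in UTC: 09:00-13:20, 16:40-19:55, 20:35-21:00 (subtract 3h to convert from UTC+3).
Hamid ∩ Hana: 09:30-10:25, 12:00-12:25, 16:10-19:20.
Hamid ∩ Hana ∩ Zubin: 09:30-10:25, 16:10-19:20.
Hamid ∩ Hana ∩ Zubin ∩ Nikolai: 09:40-10:25, 17:20-19:20.
Hamid ∩ Hana ∩ Zubin ∩ Nikolai ∩ Sam: 09:40-10:25, 17:20-19:20.
So the common availability across everyone is 09:40-10:25, 17:20-19:20.

09:40-10:25, 17:20-19:20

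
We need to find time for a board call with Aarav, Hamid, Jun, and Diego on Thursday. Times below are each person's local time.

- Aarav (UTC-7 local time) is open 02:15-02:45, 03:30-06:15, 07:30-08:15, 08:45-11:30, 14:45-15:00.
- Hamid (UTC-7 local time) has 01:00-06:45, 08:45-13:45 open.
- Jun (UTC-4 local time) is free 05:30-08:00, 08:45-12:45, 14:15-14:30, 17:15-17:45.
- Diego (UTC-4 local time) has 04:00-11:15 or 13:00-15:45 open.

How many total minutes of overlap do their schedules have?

150

Aarav in UTC: 09:15-09:45, 10:30-13:15, 14:30-15:15, 15:45-18:30, 21:45-22:00 (add 7h to convert from UTC-7).
Hamid in UTC: 08:00-13:45, 15:45-20:45 (add 7h to convert from UTC-7).
Jun in UTC: 09:30-12:00, 12:45-16:45, 18:15-18:30, 21:15-21:45 (add 4h to convert from UTC-4).
Diego in UTC: 08:00-15:15, 17:00-19:45 (add 4h to convert from UTC-4).
Aarav ∩ Hamid: 09:15-09:45, 10:30-13:15, 15:45-18:30.
Aarav ∩ Hamid ∩ Jun: 09:30-09:45, 10:30-12:00, 12:45-13:15, 15:45-16:45, 18:15-18:30.
Aarav ∩ Hamid ∩ Jun ∩ Diego: 09:30-09:45, 10:30-12:00, 12:45-13:15, 18:15-18:30.
Summing the common windows: 15 + 90 + 30 + 15 = 150 minutes.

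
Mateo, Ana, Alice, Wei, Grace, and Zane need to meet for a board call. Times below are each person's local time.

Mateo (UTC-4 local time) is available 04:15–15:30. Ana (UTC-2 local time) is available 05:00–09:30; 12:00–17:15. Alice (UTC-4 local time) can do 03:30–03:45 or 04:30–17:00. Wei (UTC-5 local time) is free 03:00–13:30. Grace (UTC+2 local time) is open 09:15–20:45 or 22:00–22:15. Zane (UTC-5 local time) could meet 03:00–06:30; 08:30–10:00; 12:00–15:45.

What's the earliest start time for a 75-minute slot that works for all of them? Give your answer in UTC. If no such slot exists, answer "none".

08:30

Mateo in UTC: 08:15-19:30 (add 4h to convert from UTC-4).
Ana in UTC: 07:00-11:30, 14:00-19:15 (add 2h to convert from UTC-2).
Alice in UTC: 07:30-07:45, 08:30-21:00 (add 4h to convert from UTC-4).
Wei in UTC: 08:00-18:30 (add 5h to convert from UTC-5).
Grace in UTC: 07:15-18:45, 20:00-20:15 (subtract 2h to convert from UTC+2).
Zane in UTC: 08:00-11:30, 13:30-15:00, 17:00-20:45 (add 5h to convert from UTC-5).
Mateo ∩ Ana: 08:15-11:30, 14:00-19:15.
Mateo ∩ Ana ∩ Alice: 08:30-11:30, 14:00-19:15.
Mateo ∩ Ana ∩ Alice ∩ Wei: 08:30-11:30, 14:00-18:30.
Mateo ∩ Ana ∩ Alice ∩ Wei ∩ Grace: 08:30-11:30, 14:00-18:30.
Mateo ∩ Ana ∩ Alice ∩ Wei ∩ Grace ∩ Zane: 08:30-11:30, 14:00-15:00, 17:00-18:30.
So the common availability across everyone is 08:30-11:30, 14:00-15:00, 17:00-18:30.
The first common window of at least 75 minutes is 08:30-11:30, so the earliest start is 08:30.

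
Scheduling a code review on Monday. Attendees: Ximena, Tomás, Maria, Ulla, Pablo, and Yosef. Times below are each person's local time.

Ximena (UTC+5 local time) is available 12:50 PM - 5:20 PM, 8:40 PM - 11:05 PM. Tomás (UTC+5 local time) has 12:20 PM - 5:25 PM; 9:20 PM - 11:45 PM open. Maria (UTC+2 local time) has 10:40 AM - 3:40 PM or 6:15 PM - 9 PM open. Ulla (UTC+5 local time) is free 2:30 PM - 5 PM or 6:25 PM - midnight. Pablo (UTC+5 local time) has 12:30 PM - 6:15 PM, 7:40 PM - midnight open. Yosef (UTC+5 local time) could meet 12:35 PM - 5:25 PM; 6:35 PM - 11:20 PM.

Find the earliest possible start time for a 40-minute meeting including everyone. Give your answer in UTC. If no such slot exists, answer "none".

Ximena in UTC: 07:50-12:20, 15:40-18:05 (subtract 5h to convert from UTC+5).
Tomás in UTC: 07:20-12:25, 16:20-18:45 (subtract 5h to convert from UTC+5).
Maria in UTC: 08:40-13:40, 16:15-19:00 (subtract 2h to convert from UTC+2).
Ulla in UTC: 09:30-12:00, 13:25-19:00 (subtract 5h to convert from UTC+5).
Pablo in UTC: 07:30-13:15, 14:40-19:00 (subtract 5h to convert from UTC+5).
Yosef in UTC: 07:35-12:25, 13:35-18:20 (subtract 5h to convert from UTC+5).
Ximena ∩ Tomás: 07:50-12:20, 16:20-18:05.
Ximena ∩ Tomás ∩ Maria: 08:40-12:20, 16:20-18:05.
Ximena ∩ Tomás ∩ Maria ∩ Ulla: 09:30-12:00, 16:20-18:05.
Ximena ∩ Tomás ∩ Maria ∩ Ulla ∩ Pablo: 09:30-12:00, 16:20-18:05.
Ximena ∩ Tomás ∩ Maria ∩ Ulla ∩ Pablo ∩ Yosef: 09:30-12:00, 16:20-18:05.
The first common window of at least 40 minutes is 09:30-12:00, so the earliest start is 09:30.

09:30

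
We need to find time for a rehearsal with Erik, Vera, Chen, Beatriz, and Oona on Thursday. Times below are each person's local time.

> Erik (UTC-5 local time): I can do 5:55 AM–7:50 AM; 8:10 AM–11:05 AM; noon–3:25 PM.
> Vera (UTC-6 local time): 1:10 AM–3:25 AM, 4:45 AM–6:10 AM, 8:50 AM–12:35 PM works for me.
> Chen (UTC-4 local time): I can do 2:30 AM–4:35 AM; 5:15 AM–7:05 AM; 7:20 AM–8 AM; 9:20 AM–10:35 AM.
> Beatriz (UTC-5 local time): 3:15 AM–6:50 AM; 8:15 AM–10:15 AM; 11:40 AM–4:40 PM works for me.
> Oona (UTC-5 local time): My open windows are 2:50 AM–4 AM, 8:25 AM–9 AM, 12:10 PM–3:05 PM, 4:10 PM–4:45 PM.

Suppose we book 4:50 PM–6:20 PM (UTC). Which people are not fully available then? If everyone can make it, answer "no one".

Erik in UTC: 10:55-12:50, 13:10-16:05, 17:00-20:25 (add 5h to convert from UTC-5).
Vera in UTC: 07:10-09:25, 10:45-12:10, 14:50-18:35 (add 6h to convert from UTC-6).
Chen in UTC: 06:30-08:35, 09:15-11:05, 11:20-12:00, 13:20-14:35 (add 4h to convert from UTC-4).
Beatriz in UTC: 08:15-11:50, 13:15-15:15, 16:40-21:40 (add 5h to convert from UTC-5).
Oona in UTC: 07:50-09:00, 13:25-14:00, 17:10-20:05, 21:10-21:45 (add 5h to convert from UTC-5).
Erik: not fully free for 16:50-18:20. Vera: free for 16:50-18:20. Chen: not fully free for 16:50-18:20. Beatriz: free for 16:50-18:20. Oona: not fully free for 16:50-18:20.

Chen, Erik, Oona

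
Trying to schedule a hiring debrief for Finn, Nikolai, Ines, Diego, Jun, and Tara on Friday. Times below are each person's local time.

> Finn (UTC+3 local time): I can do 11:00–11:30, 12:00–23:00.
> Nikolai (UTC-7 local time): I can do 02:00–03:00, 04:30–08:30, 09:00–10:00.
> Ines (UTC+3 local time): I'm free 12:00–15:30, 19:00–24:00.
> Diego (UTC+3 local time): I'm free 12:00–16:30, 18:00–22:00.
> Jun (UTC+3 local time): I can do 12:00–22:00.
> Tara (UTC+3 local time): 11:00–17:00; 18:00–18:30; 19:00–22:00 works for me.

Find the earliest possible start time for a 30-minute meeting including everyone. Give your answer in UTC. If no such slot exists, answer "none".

Finn in UTC: 08:00-08:30, 09:00-20:00 (subtract 3h to convert from UTC+3).
Nikolai in UTC: 09:00-10:00, 11:30-15:30, 16:00-17:00 (add 7h to convert from UTC-7).
Ines in UTC: 09:00-12:30, 16:00-21:00 (subtract 3h to convert from UTC+3).
Diego in UTC: 09:00-13:30, 15:00-19:00 (subtract 3h to convert from UTC+3).
Jun in UTC: 09:00-19:00 (subtract 3h to convert from UTC+3).
Tara in UTC: 08:00-14:00, 15:00-15:30, 16:00-19:00 (subtract 3h to convert from UTC+3).
Finn ∩ Nikolai: 09:00-10:00, 11:30-15:30, 16:00-17:00.
Finn ∩ Nikolai ∩ Ines: 09:00-10:00, 11:30-12:30, 16:00-17:00.
Finn ∩ Nikolai ∩ Ines ∩ Diego: 09:00-10:00, 11:30-12:30, 16:00-17:00.
Finn ∩ Nikolai ∩ Ines ∩ Diego ∩ Jun: 09:00-10:00, 11:30-12:30, 16:00-17:00.
Finn ∩ Nikolai ∩ Ines ∩ Diego ∩ Jun ∩ Tara: 09:00-10:00, 11:30-12:30, 16:00-17:00.
Those are the intersection windows.
The first common window of at least 30 minutes is 09:00-10:00, so the earliest start is 09:00.

09:00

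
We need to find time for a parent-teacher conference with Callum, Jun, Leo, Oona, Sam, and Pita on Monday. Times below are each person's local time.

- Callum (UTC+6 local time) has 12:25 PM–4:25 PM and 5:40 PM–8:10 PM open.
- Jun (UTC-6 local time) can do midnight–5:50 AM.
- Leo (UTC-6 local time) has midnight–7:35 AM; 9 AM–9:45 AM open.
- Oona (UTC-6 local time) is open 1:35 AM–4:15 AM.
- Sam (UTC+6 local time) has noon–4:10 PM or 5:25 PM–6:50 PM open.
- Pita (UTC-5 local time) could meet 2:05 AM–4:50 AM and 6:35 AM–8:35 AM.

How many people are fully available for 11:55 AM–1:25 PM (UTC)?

3

Callum in UTC: 06:25-10:25, 11:40-14:10 (subtract 6h to convert from UTC+6).
Jun in UTC: 06:00-11:50 (add 6h to convert from UTC-6).
Leo in UTC: 06:00-13:35, 15:00-15:45 (add 6h to convert from UTC-6).
Oona in UTC: 07:35-10:15 (add 6h to convert from UTC-6).
Sam in UTC: 06:00-10:10, 11:25-12:50 (subtract 6h to convert from UTC+6).
Pita in UTC: 07:05-09:50, 11:35-13:35 (add 5h to convert from UTC-5).
Callum, Leo, and Pita can make the full 11:55-13:25 slot — that's 3.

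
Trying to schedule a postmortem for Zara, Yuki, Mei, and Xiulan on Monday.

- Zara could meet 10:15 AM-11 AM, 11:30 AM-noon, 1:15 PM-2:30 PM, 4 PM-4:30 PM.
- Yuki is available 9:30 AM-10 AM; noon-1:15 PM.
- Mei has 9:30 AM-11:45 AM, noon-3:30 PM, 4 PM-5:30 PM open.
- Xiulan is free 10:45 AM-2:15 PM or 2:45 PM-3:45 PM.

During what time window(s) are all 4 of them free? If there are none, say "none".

Zara ∩ Yuki: ∅.
Zara ∩ Yuki ∩ Mei: ∅.
Zara ∩ Yuki ∩ Mei ∩ Xiulan: ∅.
There is no time when everyone is free.

none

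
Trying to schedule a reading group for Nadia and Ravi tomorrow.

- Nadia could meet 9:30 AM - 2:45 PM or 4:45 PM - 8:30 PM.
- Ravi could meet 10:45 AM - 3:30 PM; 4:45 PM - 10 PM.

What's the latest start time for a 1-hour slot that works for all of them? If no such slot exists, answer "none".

19:30

Nadia ∩ Ravi: 10:45-14:45, 16:45-20:30.
The last common window of at least 60 minutes is 16:45-20:30; a 60-minute meeting can start as late as 19:30 and still end by 20:30.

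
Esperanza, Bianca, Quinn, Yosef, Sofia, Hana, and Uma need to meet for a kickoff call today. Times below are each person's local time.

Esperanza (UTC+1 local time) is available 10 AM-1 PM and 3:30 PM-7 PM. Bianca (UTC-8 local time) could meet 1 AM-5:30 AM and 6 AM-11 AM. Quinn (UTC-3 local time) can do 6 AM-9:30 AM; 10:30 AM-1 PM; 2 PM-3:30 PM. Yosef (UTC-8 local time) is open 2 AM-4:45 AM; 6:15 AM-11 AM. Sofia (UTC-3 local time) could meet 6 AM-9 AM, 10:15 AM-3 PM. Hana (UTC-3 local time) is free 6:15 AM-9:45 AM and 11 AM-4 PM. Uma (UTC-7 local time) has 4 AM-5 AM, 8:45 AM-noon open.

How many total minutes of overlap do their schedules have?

Esperanza in UTC: 09:00-12:00, 14:30-18:00 (subtract 1h to convert from UTC+1).
Bianca in UTC: 09:00-13:30, 14:00-19:00 (add 8h to convert from UTC-8).
Quinn in UTC: 09:00-12:30, 13:30-16:00, 17:00-18:30 (add 3h to convert from UTC-3).
Yosef in UTC: 10:00-12:45, 14:15-19:00 (add 8h to convert from UTC-8).
Sofia in UTC: 09:00-12:00, 13:15-18:00 (add 3h to convert from UTC-3).
Hana in UTC: 09:15-12:45, 14:00-19:00 (add 3h to convert from UTC-3).
Uma in UTC: 11:00-12:00, 15:45-19:00 (add 7h to convert from UTC-7).
Esperanza ∩ Bianca: 09:00-12:00, 14:30-18:00.
Esperanza ∩ Bianca ∩ Quinn: 09:00-12:00, 14:30-16:00, 17:00-18:00.
Esperanza ∩ Bianca ∩ Quinn ∩ Yosef: 10:00-12:00, 14:30-16:00, 17:00-18:00.
Esperanza ∩ Bianca ∩ Quinn ∩ Yosef ∩ Sofia: 10:00-12:00, 14:30-16:00, 17:00-18:00.
Esperanza ∩ Bianca ∩ Quinn ∩ Yosef ∩ Sofia ∩ Hana: 10:00-12:00, 14:30-16:00, 17:00-18:00.
Esperanza ∩ Bianca ∩ Quinn ∩ Yosef ∩ Sofia ∩ Hana ∩ Uma: 11:00-12:00, 15:45-16:00, 17:00-18:00.
Summing the common windows: 60 + 15 + 60 = 135 minutes.

135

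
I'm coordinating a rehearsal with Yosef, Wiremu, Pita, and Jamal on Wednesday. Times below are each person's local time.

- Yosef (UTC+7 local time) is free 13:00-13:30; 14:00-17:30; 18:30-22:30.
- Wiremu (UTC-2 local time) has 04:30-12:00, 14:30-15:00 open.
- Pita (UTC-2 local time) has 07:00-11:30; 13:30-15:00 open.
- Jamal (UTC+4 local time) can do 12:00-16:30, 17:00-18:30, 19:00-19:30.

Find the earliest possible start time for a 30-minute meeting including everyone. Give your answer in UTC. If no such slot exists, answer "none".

Yosef in UTC: 06:00-06:30, 07:00-10:30, 11:30-15:30 (subtract 7h to convert from UTC+7).
Wiremu in UTC: 06:30-14:00, 16:30-17:00 (add 2h to convert from UTC-2).
Pita in UTC: 09:00-13:30, 15:30-17:00 (add 2h to convert from UTC-2).
Jamal in UTC: 08:00-12:30, 13:00-14:30, 15:00-15:30 (subtract 4h to convert from UTC+4).
Yosef ∩ Wiremu: 07:00-10:30, 11:30-14:00.
Yosef ∩ Wiremu ∩ Pita: 09:00-10:30, 11:30-13:30.
Yosef ∩ Wiremu ∩ Pita ∩ Jamal: 09:00-10:30, 11:30-12:30, 13:00-13:30.
The first common window of at least 30 minutes is 09:00-10:30, so the earliest start is 09:00.

09:00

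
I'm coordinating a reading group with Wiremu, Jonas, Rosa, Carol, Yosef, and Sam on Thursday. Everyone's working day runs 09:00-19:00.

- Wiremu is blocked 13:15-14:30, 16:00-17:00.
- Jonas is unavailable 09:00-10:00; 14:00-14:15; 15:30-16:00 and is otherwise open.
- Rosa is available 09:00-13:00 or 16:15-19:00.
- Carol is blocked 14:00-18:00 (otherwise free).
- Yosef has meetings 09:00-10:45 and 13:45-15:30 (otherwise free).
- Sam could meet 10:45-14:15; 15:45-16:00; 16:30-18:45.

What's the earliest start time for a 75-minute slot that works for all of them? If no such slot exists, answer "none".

10:45

Wiremu free: 09:00-13:15, 14:30-16:00, 17:00-19:00 (invert busy blocks within the working day).
Jonas free: 10:00-14:00, 14:15-15:30, 16:00-19:00 (invert busy blocks within the working day).
Rosa free: 09:00-13:00, 16:15-19:00.
Carol free: 09:00-14:00, 18:00-19:00 (invert busy blocks within the working day).
Yosef free: 10:45-13:45, 15:30-19:00 (invert busy blocks within the working day).
Sam free: 10:45-14:15, 15:45-16:00, 16:30-18:45.
Wiremu ∩ Jonas: 10:00-13:15, 14:30-15:30, 17:00-19:00.
Wiremu ∩ Jonas ∩ Rosa: 10:00-13:00, 17:00-19:00.
Wiremu ∩ Jonas ∩ Rosa ∩ Carol: 10:00-13:00, 18:00-19:00.
Wiremu ∩ Jonas ∩ Rosa ∩ Carol ∩ Yosef: 10:45-13:00, 18:00-19:00.
Wiremu ∩ Jonas ∩ Rosa ∩ Carol ∩ Yosef ∩ Sam: 10:45-13:00, 18:00-18:45.
The first common window of at least 75 minutes is 10:45-13:00, so the earliest start is 10:45.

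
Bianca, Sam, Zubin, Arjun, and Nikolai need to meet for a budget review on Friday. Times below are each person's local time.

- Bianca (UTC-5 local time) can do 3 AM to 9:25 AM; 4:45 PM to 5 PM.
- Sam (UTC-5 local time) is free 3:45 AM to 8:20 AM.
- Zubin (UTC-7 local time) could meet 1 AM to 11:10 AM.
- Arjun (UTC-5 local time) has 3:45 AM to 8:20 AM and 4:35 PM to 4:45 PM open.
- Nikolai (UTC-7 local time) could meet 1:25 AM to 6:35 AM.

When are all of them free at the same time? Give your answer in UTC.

08:45-13:20

Bianca in UTC: 08:00-14:25, 21:45-22:00 (add 5h to convert from UTC-5).
Sam in UTC: 08:45-13:20 (add 5h to convert from UTC-5).
Zubin in UTC: 08:00-18:10 (add 7h to convert from UTC-7).
Arjun in UTC: 08:45-13:20, 21:35-21:45 (add 5h to convert from UTC-5).
Nikolai in UTC: 08:25-13:35 (add 7h to convert from UTC-7).
Bianca ∩ Sam: 08:45-13:20.
Bianca ∩ Sam ∩ Zubin: 08:45-13:20.
Bianca ∩ Sam ∩ Zubin ∩ Arjun: 08:45-13:20.
Bianca ∩ Sam ∩ Zubin ∩ Arjun ∩ Nikolai: 08:45-13:20.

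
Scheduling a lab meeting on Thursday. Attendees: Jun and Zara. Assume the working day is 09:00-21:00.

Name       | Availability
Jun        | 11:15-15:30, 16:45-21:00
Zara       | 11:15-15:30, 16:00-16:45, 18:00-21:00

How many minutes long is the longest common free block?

255

Jun ∩ Zara: 11:15-15:30, 18:00-21:00.
The longest is 11:15-15:30 at 255 minutes.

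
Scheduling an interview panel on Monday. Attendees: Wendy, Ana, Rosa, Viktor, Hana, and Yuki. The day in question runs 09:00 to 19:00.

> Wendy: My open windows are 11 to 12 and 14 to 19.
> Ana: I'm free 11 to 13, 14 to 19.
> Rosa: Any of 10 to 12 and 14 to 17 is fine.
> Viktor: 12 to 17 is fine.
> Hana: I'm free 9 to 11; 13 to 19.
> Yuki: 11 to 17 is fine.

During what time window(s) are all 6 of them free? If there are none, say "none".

14:00-17:00

Wendy ∩ Ana: 11:00-12:00, 14:00-19:00.
Wendy ∩ Ana ∩ Rosa: 11:00-12:00, 14:00-17:00.
Wendy ∩ Ana ∩ Rosa ∩ Viktor: 14:00-17:00.
Wendy ∩ Ana ∩ Rosa ∩ Viktor ∩ Hana: 14:00-17:00.
Wendy ∩ Ana ∩ Rosa ∩ Viktor ∩ Hana ∩ Yuki: 14:00-17:00.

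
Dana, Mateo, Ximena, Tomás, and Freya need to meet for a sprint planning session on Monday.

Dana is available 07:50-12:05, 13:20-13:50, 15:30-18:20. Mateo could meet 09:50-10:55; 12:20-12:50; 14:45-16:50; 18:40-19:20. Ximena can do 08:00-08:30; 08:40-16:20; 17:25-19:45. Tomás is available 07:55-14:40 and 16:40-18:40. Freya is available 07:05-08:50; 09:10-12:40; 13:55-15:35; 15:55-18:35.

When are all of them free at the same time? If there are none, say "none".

Dana ∩ Mateo: 09:50-10:55, 15:30-16:50.
Dana ∩ Mateo ∩ Ximena: 09:50-10:55, 15:30-16:20.
Dana ∩ Mateo ∩ Ximena ∩ Tomás: 09:50-10:55.
Dana ∩ Mateo ∩ Ximena ∩ Tomás ∩ Freya: 09:50-10:55.
So the common availability across everyone is 09:50-10:55.

09:50-10:55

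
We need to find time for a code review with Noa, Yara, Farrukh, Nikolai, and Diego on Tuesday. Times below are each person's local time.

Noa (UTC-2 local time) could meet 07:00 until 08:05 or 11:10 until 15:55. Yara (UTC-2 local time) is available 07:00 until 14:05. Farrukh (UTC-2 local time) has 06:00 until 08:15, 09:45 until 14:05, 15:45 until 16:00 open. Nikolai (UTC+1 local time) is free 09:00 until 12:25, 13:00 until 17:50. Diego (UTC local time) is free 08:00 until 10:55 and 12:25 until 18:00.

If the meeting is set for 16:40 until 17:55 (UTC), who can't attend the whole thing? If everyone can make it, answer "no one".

Farrukh, Nikolai, Yara

Noa in UTC: 09:00-10:05, 13:10-17:55 (add 2h to convert from UTC-2).
Yara in UTC: 09:00-16:05 (add 2h to convert from UTC-2).
Farrukh in UTC: 08:00-10:15, 11:45-16:05, 17:45-18:00 (add 2h to convert from UTC-2).
Nikolai in UTC: 08:00-11:25, 12:00-16:50 (subtract 1h to convert from UTC+1).
Diego in UTC: 08:00-10:55, 12:25-18:00.
Noa: free for 16:40-17:55. Yara: not fully free for 16:40-17:55. Farrukh: not fully free for 16:40-17:55. Nikolai: not fully free for 16:40-17:55. Diego: free for 16:40-17:55.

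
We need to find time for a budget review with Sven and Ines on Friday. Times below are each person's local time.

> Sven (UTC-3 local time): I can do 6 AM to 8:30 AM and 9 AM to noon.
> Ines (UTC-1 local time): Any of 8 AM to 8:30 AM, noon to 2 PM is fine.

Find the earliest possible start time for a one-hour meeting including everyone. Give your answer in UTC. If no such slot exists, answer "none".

Sven in UTC: 09:00-11:30, 12:00-15:00 (add 3h to convert from UTC-3).
Ines in UTC: 09:00-09:30, 13:00-15:00 (add 1h to convert from UTC-1).
Sven ∩ Ines: 09:00-09:30, 13:00-15:00.
The first common window of at least 60 minutes is 13:00-15:00, so the earliest start is 13:00.

13:00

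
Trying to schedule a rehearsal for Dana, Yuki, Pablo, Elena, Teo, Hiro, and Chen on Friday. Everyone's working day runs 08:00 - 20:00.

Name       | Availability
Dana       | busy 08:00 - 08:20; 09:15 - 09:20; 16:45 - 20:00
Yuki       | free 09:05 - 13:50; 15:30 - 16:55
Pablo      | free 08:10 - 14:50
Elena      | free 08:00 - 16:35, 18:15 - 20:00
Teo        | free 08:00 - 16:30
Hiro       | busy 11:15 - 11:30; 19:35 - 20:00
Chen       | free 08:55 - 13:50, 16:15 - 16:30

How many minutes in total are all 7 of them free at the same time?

Dana free: 08:20-09:15, 09:20-16:45 (invert busy blocks within the working day).
Yuki free: 09:05-13:50, 15:30-16:55.
Pablo free: 08:10-14:50.
Elena free: 08:00-16:35, 18:15-20:00.
Teo free: 08:00-16:30.
Hiro free: 08:00-11:15, 11:30-19:35 (invert busy blocks within the working day).
Chen free: 08:55-13:50, 16:15-16:30.
Dana ∩ Yuki: 09:05-09:15, 09:20-13:50, 15:30-16:45.
Dana ∩ Yuki ∩ Pablo: 09:05-09:15, 09:20-13:50.
Dana ∩ Yuki ∩ Pablo ∩ Elena: 09:05-09:15, 09:20-13:50.
Dana ∩ Yuki ∩ Pablo ∩ Elena ∩ Teo: 09:05-09:15, 09:20-13:50.
Dana ∩ Yuki ∩ Pablo ∩ Elena ∩ Teo ∩ Hiro: 09:05-09:15, 09:20-11:15, 11:30-13:50.
Dana ∩ Yuki ∩ Pablo ∩ Elena ∩ Teo ∩ Hiro ∩ Chen: 09:05-09:15, 09:20-11:15, 11:30-13:50.
Those are the intersection windows.
Summing the common windows: 10 + 115 + 140 = 265 minutes.

265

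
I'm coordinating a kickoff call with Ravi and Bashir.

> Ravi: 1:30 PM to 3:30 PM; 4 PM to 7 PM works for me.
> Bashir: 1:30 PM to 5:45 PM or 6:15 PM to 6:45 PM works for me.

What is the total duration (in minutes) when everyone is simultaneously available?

Ravi ∩ Bashir: 13:30-15:30, 16:00-17:45, 18:15-18:45.
Summing the common windows: 120 + 105 + 30 = 255 minutes.

255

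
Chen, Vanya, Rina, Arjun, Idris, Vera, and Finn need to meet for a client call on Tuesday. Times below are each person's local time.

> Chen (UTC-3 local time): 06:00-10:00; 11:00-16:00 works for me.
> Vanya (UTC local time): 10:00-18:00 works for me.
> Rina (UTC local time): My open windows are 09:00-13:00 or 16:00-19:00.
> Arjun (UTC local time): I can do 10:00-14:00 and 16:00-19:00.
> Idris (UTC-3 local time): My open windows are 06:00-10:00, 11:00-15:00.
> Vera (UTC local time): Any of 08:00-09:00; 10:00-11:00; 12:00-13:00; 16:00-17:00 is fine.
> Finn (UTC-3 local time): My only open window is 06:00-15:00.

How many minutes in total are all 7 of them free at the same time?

Chen in UTC: 09:00-13:00, 14:00-19:00 (add 3h to convert from UTC-3).
Vanya in UTC: 10:00-18:00.
Rina in UTC: 09:00-13:00, 16:00-19:00.
Arjun in UTC: 10:00-14:00, 16:00-19:00.
Idris in UTC: 09:00-13:00, 14:00-18:00 (add 3h to convert from UTC-3).
Vera in UTC: 08:00-09:00, 10:00-11:00, 12:00-13:00, 16:00-17:00.
Finn in UTC: 09:00-18:00 (add 3h to convert from UTC-3).
Chen ∩ Vanya: 10:00-13:00, 14:00-18:00.
Chen ∩ Vanya ∩ Rina: 10:00-13:00, 16:00-18:00.
Chen ∩ Vanya ∩ Rina ∩ Arjun: 10:00-13:00, 16:00-18:00.
Chen ∩ Vanya ∩ Rina ∩ Arjun ∩ Idris: 10:00-13:00, 16:00-18:00.
Chen ∩ Vanya ∩ Rina ∩ Arjun ∩ Idris ∩ Vera: 10:00-11:00, 12:00-13:00, 16:00-17:00.
Chen ∩ Vanya ∩ Rina ∩ Arjun ∩ Idris ∩ Vera ∩ Finn: 10:00-11:00, 12:00-13:00, 16:00-17:00.
Those are the intersection windows.
Summing the common windows: 60 + 60 + 60 = 180 minutes.

180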